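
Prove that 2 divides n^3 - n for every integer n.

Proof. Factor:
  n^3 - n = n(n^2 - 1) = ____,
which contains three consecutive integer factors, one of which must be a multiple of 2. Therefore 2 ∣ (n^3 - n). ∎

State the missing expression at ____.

n(n^2 - 1) = n(n - 1)(n + 1) = (n - 1)n(n + 1).
These three factors are consecutive integers, so their product is divisible by 2.

(n - 1)n(n + 1)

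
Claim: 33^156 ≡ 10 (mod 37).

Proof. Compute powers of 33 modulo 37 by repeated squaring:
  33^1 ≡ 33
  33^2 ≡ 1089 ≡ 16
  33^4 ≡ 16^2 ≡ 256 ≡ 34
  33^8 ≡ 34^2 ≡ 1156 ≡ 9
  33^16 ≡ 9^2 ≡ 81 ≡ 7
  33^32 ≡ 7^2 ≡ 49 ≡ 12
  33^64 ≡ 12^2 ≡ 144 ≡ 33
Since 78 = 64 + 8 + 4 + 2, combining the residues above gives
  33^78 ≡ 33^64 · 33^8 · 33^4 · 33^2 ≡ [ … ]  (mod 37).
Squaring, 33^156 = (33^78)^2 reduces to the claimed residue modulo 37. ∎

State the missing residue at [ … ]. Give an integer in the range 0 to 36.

26

Multiply the listed residues: 33 · 9 · 34 · 16 = 297 → 10098 → 161568.
Reducing modulo 37: 161568 = 4366·37 + 26, so 33^78 ≡ 26.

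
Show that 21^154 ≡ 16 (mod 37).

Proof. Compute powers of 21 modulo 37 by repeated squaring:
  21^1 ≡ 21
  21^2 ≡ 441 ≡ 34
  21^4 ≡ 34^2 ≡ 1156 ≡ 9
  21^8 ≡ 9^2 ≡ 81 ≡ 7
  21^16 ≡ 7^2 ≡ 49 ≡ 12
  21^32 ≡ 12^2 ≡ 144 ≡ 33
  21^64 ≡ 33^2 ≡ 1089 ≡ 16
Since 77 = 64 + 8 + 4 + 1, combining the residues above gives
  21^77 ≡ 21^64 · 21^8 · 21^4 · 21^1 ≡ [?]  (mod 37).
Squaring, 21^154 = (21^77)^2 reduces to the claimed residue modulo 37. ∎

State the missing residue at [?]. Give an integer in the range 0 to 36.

4

Multiply the listed residues: 16 · 7 · 9 · 21 = 112 → 1008 → 21168.
Reducing modulo 37: 21168 = 572·37 + 4, so 21^77 ≡ 4.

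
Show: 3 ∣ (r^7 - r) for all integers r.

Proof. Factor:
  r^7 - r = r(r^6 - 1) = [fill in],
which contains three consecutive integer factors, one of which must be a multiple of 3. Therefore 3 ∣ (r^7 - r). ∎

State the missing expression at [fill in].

r^6 - 1 = (r^2 - 1)(r^4 + r^2 + 1), and r^2 - 1 = (r-1)(r+1).
So r(r^6 - 1) = (r - 1)r(r + 1)(r^4 + r^2 + 1).

(r - 1)r(r + 1)(r^4 + r^2 + 1)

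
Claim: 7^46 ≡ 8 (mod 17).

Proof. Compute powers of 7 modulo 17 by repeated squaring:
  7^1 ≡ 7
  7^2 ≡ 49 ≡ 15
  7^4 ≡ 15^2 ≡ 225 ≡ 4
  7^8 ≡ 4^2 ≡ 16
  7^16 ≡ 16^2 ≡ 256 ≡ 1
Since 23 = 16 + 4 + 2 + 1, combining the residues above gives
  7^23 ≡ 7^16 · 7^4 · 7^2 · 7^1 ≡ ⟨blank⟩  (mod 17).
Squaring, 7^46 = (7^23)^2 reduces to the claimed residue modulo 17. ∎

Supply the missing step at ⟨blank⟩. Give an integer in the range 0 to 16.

12

7^16 · 7^4 · 7^2 · 7^1 ≡ 1 · 4 · 15 · 7 = 420.
420 mod 17 = 12, so 7^23 ≡ 12 (mod 17).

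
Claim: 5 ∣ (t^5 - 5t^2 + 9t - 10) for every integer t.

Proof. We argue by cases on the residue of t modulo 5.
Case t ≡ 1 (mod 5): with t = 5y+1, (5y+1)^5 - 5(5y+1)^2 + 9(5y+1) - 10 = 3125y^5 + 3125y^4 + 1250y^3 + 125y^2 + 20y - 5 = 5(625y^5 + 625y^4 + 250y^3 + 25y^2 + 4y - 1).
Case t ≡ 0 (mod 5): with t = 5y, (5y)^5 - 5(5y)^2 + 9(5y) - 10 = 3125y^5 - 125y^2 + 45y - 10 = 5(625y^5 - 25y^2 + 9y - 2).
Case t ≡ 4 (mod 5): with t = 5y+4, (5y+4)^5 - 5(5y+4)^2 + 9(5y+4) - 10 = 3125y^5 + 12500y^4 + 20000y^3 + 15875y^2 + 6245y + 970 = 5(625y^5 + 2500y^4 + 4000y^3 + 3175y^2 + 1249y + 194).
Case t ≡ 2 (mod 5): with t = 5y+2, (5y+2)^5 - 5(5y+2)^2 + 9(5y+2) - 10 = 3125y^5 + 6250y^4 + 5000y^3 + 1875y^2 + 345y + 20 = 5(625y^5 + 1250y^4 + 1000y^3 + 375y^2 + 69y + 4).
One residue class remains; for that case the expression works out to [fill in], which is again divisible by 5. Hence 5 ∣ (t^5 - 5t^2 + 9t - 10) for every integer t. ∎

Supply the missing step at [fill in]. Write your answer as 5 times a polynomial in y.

Only t ≡ 3 (mod 5) is unaccounted for. Put t = 5y+3:
(5y+3)^5 - 5(5y+3)^2 + 9(5y+3) - 10 expands to 3125y^5 + 9375y^4 + 11250y^3 + 6625y^2 + 1920y + 215,
and factoring out 5 leaves 5(625y^5 + 1875y^4 + 2250y^3 + 1325y^2 + 384y + 43).

5(625y^5 + 1875y^4 + 2250y^3 + 1325y^2 + 384y + 43)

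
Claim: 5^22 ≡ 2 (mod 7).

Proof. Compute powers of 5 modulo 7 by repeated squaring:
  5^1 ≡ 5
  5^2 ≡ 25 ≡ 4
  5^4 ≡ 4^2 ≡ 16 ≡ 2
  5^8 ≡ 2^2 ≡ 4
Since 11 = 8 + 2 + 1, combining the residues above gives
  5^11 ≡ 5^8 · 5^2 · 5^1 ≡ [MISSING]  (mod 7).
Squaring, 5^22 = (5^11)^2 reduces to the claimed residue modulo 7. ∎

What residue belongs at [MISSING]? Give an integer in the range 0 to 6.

3

Multiply the listed residues: 4 · 4 · 5 = 16 → 80.
Reducing modulo 7: 80 = 11·7 + 3, so 5^11 ≡ 3.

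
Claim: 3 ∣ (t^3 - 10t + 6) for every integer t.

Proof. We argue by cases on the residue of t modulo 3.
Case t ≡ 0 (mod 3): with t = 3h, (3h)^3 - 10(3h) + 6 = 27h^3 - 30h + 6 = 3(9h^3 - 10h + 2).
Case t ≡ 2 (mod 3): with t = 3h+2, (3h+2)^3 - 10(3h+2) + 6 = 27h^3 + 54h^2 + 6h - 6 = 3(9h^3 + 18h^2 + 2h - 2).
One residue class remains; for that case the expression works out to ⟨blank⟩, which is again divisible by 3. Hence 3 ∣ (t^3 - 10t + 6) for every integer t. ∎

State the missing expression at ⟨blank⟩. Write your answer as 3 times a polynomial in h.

3(9h^3 + 9h^2 - 7h - 1)

Only t ≡ 1 (mod 3) is unaccounted for. Put t = 3h+1:
(3h+1)^3 - 10(3h+1) + 6 expands to 27h^3 + 27h^2 - 21h - 3,
and factoring out 3 leaves 3(9h^3 + 9h^2 - 7h - 1).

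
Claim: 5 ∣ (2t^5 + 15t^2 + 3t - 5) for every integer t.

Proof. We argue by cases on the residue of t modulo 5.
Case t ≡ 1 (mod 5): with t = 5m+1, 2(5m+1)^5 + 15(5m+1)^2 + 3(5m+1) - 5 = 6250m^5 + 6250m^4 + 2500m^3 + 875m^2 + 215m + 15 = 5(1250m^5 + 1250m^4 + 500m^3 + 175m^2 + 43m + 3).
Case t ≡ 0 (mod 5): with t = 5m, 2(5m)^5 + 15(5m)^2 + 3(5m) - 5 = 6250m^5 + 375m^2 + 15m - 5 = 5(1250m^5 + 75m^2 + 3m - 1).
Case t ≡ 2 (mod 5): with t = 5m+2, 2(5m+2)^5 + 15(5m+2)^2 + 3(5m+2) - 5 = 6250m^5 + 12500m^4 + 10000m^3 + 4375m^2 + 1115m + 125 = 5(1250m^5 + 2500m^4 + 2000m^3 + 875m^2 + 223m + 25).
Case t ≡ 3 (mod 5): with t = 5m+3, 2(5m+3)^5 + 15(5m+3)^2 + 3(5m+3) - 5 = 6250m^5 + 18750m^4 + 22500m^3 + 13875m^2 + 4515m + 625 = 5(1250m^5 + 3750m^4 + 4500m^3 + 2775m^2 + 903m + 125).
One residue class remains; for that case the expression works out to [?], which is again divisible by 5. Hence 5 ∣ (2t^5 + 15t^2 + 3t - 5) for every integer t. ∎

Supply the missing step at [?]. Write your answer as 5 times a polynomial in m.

5(1250m^5 + 5000m^4 + 8000m^3 + 6475m^2 + 2683m + 459)

The residues treated are {1, 0, 2, 3}, so the missing case is t ≡ 4 (mod 5); write t = 5m+4.
Then 2(5m+4)^5 + 15(5m+4)^2 + 3(5m+4) - 5 = 6250m^5 + 25000m^4 + 40000m^3 + 32375m^2 + 13415m + 2295 = 5(1250m^5 + 5000m^4 + 8000m^3 + 6475m^2 + 2683m + 459).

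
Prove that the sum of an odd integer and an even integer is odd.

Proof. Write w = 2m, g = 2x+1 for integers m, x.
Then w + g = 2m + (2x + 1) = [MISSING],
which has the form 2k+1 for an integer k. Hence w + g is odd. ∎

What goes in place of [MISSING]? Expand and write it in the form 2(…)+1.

2(m + x) + 1

2m + (2x + 1) = 2m + 2x + 1
= 2(m + x) + 1.
Since m + x is an integer, the sum is of the form 2k+1 for an integer k.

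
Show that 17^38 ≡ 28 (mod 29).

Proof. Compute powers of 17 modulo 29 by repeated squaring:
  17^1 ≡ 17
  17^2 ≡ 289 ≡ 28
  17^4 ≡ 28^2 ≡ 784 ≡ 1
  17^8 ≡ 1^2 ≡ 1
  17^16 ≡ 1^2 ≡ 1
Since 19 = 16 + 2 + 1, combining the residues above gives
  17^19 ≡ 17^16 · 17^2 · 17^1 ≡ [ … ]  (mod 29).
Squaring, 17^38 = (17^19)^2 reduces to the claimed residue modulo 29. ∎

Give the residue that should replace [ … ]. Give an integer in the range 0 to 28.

12

Multiply the listed residues: 1 · 28 · 17 = 28 → 476.
Reducing modulo 29: 476 = 16·29 + 12, so 17^19 ≡ 12.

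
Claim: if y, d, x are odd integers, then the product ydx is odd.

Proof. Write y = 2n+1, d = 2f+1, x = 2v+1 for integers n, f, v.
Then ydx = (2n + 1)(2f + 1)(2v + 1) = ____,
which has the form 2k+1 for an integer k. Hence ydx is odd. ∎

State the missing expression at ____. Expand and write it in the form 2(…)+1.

2(4fnv + 2fn + 2fv + f + 2nv + n + v) + 1

(2n + 1)(2f + 1)(2v + 1) = 8fnv + 4fn + 4fv + 2f + 4nv + 2n + 2v + 1
= 2(4fnv + 2fn + 2fv + f + 2nv + n + v) + 1.
Since 4fnv + 2fn + 2fv + f + 2nv + n + v is an integer, the product is of the form 2k+1 for an integer k.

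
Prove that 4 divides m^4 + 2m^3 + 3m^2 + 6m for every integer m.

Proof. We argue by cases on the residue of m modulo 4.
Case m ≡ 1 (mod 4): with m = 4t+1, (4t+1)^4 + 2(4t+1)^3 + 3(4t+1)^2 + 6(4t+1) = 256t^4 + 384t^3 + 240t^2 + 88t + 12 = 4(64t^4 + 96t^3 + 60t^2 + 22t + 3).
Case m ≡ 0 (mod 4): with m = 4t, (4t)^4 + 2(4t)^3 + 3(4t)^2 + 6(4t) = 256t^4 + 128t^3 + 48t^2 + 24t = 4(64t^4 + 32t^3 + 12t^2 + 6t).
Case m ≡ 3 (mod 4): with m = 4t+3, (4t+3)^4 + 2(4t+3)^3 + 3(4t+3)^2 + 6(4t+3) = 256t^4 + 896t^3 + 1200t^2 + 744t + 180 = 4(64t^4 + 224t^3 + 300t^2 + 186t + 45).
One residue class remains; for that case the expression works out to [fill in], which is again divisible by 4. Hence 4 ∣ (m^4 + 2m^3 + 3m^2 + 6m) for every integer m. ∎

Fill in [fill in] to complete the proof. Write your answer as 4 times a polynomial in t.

Only m ≡ 2 (mod 4) is unaccounted for. Put m = 4t+2:
(4t+2)^4 + 2(4t+2)^3 + 3(4t+2)^2 + 6(4t+2) expands to 256t^4 + 640t^3 + 624t^2 + 296t + 56,
and factoring out 4 leaves 4(64t^4 + 160t^3 + 156t^2 + 74t + 14).

4(64t^4 + 160t^3 + 156t^2 + 74t + 14)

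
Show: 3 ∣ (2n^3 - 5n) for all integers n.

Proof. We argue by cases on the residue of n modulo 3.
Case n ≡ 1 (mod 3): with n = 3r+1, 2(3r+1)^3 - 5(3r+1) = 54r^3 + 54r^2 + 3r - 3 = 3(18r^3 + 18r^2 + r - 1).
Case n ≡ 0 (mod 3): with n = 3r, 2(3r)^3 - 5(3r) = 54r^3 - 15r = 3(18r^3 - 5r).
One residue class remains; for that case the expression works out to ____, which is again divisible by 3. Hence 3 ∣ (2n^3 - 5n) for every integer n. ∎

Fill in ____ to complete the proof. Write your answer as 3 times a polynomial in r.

3(18r^3 + 36r^2 + 19r + 2)

Only n ≡ 2 (mod 3) is unaccounted for. Put n = 3r+2:
2(3r+2)^3 - 5(3r+2) expands to 54r^3 + 108r^2 + 57r + 6,
and factoring out 3 leaves 3(18r^3 + 36r^2 + 19r + 2).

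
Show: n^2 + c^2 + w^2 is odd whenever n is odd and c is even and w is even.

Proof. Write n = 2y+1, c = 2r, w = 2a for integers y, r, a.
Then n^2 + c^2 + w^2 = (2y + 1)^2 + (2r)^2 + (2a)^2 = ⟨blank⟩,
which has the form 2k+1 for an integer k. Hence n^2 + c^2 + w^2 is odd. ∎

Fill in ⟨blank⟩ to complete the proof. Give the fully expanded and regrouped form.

2(2a^2 + 2r^2 + 2y^2 + 2y) + 1

(2y + 1)^2 + (2r)^2 + (2a)^2 = 4a^2 + 4r^2 + 4y^2 + 4y + 1
= 2(2a^2 + 2r^2 + 2y^2 + 2y) + 1.
Since 2a^2 + 2r^2 + 2y^2 + 2y is an integer, the sum of squares is of the form 2k+1 for an integer k.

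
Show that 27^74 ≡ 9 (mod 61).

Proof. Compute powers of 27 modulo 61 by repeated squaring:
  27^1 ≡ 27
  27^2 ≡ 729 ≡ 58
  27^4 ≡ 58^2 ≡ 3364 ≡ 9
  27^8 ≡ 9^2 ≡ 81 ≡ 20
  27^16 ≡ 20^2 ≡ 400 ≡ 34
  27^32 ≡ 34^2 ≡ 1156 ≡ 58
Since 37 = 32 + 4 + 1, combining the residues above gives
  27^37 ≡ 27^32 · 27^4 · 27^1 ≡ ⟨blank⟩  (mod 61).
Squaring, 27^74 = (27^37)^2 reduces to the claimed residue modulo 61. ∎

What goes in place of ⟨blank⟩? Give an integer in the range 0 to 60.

3

Multiply the listed residues: 58 · 9 · 27 = 522 → 14094.
Reducing modulo 61: 14094 = 231·61 + 3, so 27^37 ≡ 3.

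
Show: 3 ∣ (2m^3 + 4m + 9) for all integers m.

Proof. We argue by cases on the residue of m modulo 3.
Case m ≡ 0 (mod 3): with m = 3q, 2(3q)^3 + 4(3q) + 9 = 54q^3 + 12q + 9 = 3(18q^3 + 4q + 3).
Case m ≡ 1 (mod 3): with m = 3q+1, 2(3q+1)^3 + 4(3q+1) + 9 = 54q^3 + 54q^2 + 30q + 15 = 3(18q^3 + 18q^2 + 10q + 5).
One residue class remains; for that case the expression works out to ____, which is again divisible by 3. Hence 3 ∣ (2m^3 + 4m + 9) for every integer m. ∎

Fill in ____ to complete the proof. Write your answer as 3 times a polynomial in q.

3(18q^3 + 36q^2 + 28q + 11)

Only m ≡ 2 (mod 3) is unaccounted for. Put m = 3q+2:
2(3q+2)^3 + 4(3q+2) + 9 expands to 54q^3 + 108q^2 + 84q + 33,
and factoring out 3 leaves 3(18q^3 + 36q^2 + 28q + 11).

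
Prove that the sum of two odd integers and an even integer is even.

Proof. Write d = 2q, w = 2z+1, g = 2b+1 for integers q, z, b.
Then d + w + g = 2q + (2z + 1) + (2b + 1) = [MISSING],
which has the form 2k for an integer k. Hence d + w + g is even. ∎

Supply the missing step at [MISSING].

Expanding: 2q + (2z + 1) + (2b + 1) = 2b + 2q + 2z + 2.
Every term is even; pulling out the factor of 2 gives 2(b + q + z + 1).

2(b + q + z + 1)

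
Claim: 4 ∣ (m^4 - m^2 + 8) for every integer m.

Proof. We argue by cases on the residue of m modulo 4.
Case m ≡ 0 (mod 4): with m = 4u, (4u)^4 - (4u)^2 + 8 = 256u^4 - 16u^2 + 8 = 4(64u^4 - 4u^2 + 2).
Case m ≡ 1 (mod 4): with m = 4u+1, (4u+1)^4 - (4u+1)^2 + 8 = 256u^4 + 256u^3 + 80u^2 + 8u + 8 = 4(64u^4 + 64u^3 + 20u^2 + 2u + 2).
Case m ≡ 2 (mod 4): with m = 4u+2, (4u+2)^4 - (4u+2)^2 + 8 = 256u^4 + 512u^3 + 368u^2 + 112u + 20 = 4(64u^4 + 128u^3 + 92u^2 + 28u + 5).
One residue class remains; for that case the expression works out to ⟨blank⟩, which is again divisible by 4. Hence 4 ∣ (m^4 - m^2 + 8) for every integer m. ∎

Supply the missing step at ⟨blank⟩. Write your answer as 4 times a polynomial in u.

4(64u^4 + 192u^3 + 212u^2 + 102u + 20)

The residues treated are {0, 1, 2}, so the missing case is m ≡ 3 (mod 4); write m = 4u+3.
Then (4u+3)^4 - (4u+3)^2 + 8 = 256u^4 + 768u^3 + 848u^2 + 408u + 80 = 4(64u^4 + 192u^3 + 212u^2 + 102u + 20).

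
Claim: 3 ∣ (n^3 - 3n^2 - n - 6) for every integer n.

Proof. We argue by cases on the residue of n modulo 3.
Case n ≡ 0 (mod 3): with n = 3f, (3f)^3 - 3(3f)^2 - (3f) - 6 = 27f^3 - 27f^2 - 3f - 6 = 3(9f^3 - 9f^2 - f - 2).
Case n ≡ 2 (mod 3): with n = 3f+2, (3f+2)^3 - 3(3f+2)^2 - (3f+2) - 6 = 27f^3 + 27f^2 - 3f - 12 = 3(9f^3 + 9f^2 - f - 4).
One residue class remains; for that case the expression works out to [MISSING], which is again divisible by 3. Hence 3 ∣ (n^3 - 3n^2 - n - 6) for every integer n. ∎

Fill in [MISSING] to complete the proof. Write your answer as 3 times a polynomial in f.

3(9f^3 - 4f - 3)

Only n ≡ 1 (mod 3) is unaccounted for. Put n = 3f+1:
(3f+1)^3 - 3(3f+1)^2 - (3f+1) - 6 expands to 27f^3 - 12f - 9,
and factoring out 3 leaves 3(9f^3 - 4f - 3).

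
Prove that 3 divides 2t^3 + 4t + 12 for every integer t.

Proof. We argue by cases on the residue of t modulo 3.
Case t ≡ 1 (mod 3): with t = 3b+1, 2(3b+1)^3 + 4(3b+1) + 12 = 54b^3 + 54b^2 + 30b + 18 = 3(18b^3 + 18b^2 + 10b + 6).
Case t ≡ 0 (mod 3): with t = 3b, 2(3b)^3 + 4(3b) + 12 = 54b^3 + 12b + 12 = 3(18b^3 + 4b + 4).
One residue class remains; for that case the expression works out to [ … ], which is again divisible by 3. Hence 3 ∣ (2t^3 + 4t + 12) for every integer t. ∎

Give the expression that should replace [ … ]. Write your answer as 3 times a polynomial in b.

3(18b^3 + 36b^2 + 28b + 12)

Only t ≡ 2 (mod 3) is unaccounted for. Put t = 3b+2:
2(3b+2)^3 + 4(3b+2) + 12 expands to 54b^3 + 108b^2 + 84b + 36,
and factoring out 3 leaves 3(18b^3 + 36b^2 + 28b + 12).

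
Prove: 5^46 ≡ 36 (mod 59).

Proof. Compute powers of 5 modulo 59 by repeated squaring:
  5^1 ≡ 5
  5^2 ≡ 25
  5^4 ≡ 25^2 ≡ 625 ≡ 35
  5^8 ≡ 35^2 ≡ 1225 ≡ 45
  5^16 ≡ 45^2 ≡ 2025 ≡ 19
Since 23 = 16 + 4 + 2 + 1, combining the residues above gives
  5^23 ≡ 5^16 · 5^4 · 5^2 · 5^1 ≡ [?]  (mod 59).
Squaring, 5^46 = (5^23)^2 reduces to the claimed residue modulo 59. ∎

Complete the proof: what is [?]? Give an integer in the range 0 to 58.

53

Multiply the listed residues: 19 · 35 · 25 · 5 = 665 → 16625 → 83125.
Reducing modulo 59: 83125 = 1408·59 + 53, so 5^23 ≡ 53.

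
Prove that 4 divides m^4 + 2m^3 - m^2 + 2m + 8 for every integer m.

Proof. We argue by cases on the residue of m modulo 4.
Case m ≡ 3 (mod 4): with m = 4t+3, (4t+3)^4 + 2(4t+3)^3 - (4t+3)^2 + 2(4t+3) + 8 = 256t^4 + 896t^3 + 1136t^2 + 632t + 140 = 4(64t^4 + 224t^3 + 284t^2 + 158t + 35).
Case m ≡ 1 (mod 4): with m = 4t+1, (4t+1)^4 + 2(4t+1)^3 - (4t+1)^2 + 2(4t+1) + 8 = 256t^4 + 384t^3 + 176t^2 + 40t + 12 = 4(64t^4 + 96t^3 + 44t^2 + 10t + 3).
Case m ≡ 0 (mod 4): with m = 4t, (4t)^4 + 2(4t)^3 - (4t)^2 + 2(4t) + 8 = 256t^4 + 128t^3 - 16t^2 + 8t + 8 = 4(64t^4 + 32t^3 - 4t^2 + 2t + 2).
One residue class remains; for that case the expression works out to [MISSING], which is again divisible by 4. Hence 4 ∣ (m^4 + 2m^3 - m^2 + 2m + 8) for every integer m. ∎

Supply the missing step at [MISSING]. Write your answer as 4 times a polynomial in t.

The residues treated are {3, 1, 0}, so the missing case is m ≡ 2 (mod 4); write m = 4t+2.
Then (4t+2)^4 + 2(4t+2)^3 - (4t+2)^2 + 2(4t+2) + 8 = 256t^4 + 640t^3 + 560t^2 + 216t + 40 = 4(64t^4 + 160t^3 + 140t^2 + 54t + 10).

4(64t^4 + 160t^3 + 140t^2 + 54t + 10)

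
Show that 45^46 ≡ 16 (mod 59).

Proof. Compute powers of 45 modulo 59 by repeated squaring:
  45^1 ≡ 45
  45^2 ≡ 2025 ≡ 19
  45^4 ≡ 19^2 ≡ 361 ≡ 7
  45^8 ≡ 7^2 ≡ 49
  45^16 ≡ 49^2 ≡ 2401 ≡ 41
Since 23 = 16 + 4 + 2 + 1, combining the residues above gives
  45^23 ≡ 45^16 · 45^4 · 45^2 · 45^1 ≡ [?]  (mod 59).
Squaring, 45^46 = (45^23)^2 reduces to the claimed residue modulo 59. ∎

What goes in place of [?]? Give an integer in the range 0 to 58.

4

Multiply the listed residues: 41 · 7 · 19 · 45 = 287 → 5453 → 245385.
Reducing modulo 59: 245385 = 4159·59 + 4, so 45^23 ≡ 4.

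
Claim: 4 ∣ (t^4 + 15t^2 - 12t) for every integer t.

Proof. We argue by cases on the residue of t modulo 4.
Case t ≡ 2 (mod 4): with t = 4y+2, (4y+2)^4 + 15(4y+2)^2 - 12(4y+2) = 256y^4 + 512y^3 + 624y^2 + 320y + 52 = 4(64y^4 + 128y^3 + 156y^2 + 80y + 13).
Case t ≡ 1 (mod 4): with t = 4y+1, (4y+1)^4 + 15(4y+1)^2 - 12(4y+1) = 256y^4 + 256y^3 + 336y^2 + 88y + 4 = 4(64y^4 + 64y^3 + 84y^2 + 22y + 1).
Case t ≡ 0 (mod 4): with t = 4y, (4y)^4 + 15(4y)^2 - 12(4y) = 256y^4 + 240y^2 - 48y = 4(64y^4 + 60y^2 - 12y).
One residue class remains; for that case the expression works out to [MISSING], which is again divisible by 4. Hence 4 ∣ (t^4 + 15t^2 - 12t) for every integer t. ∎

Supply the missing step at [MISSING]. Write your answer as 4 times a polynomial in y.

4(64y^4 + 192y^3 + 276y^2 + 186y + 45)

The residues treated are {2, 1, 0}, so the missing case is t ≡ 3 (mod 4); write t = 4y+3.
Then (4y+3)^4 + 15(4y+3)^2 - 12(4y+3) = 256y^4 + 768y^3 + 1104y^2 + 744y + 180 = 4(64y^4 + 192y^3 + 276y^2 + 186y + 45).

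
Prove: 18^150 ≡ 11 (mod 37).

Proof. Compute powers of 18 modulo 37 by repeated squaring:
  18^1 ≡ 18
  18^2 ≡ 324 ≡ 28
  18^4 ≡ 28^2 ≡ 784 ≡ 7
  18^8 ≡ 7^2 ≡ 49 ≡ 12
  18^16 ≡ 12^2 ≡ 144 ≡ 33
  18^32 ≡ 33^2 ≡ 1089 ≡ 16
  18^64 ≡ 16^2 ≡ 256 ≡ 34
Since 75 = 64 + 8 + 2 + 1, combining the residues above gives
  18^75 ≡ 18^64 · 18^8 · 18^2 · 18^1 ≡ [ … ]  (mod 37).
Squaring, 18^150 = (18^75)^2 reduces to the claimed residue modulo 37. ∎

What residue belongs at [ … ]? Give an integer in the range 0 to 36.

Multiply the listed residues: 34 · 12 · 28 · 18 = 408 → 11424 → 205632.
Reducing modulo 37: 205632 = 5557·37 + 23, so 18^75 ≡ 23.

23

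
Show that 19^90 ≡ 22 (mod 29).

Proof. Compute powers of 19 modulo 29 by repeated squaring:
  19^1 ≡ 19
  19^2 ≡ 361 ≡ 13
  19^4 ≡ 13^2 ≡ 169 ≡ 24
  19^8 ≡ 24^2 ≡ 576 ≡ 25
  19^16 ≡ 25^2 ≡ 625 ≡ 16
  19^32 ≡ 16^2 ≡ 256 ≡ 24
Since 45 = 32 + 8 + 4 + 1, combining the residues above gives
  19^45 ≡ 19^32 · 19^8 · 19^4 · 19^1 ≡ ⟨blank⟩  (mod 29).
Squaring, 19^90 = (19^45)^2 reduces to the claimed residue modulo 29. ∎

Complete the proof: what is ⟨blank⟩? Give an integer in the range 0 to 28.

19^32 · 19^8 · 19^4 · 19^1 ≡ 24 · 25 · 24 · 19 = 273600.
273600 mod 29 = 14, so 19^45 ≡ 14 (mod 29).

14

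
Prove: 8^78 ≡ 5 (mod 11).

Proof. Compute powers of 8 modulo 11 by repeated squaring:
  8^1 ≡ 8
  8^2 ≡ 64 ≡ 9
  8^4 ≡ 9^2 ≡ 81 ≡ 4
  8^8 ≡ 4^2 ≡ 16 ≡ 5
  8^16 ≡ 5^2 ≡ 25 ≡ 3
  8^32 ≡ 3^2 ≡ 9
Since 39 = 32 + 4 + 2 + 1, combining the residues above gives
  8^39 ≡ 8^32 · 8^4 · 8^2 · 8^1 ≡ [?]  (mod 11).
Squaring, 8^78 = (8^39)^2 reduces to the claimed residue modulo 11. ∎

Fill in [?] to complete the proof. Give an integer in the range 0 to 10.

8^32 · 8^4 · 8^2 · 8^1 ≡ 9 · 4 · 9 · 8 = 2592.
2592 mod 11 = 7, so 8^39 ≡ 7 (mod 11).

7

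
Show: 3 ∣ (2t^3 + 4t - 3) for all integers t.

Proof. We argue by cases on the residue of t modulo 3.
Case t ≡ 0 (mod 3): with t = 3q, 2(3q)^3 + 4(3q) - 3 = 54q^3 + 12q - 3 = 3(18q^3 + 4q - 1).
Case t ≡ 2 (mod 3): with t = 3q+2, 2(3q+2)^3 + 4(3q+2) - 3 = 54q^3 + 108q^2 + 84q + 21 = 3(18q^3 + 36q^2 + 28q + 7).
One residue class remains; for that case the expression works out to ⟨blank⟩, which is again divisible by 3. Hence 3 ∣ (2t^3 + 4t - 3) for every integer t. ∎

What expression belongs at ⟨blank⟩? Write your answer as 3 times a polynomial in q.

3(18q^3 + 18q^2 + 10q + 1)

The residues treated are {0, 2}, so the missing case is t ≡ 1 (mod 3); write t = 3q+1.
Then 2(3q+1)^3 + 4(3q+1) - 3 = 54q^3 + 54q^2 + 30q + 3 = 3(18q^3 + 18q^2 + 10q + 1).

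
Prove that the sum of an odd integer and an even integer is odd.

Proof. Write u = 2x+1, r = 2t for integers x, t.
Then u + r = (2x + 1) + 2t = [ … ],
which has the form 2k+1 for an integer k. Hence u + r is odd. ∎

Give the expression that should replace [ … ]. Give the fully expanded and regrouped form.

(2x + 1) + 2t = 2t + 2x + 1
= 2(t + x) + 1.
Since t + x is an integer, the sum is of the form 2k+1 for an integer k.

2(t + x) + 1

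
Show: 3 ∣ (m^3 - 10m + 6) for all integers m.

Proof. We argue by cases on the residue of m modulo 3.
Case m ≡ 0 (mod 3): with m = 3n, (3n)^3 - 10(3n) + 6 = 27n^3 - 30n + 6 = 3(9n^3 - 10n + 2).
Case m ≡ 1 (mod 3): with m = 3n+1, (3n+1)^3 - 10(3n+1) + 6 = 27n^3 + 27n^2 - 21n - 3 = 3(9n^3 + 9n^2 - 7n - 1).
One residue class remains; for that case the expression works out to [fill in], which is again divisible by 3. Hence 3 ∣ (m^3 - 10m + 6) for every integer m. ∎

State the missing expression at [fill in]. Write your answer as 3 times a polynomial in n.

3(9n^3 + 18n^2 + 2n - 2)

Only m ≡ 2 (mod 3) is unaccounted for. Put m = 3n+2:
(3n+2)^3 - 10(3n+2) + 6 expands to 27n^3 + 54n^2 + 6n - 6,
and factoring out 3 leaves 3(9n^3 + 18n^2 + 2n - 2).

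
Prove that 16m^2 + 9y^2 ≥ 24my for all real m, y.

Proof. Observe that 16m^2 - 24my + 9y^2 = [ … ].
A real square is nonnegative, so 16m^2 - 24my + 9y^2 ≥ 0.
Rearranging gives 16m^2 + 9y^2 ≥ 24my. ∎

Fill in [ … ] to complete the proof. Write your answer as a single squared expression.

The leading and trailing coefficients are 4^2 and 3^2, and 24 = 2·4·3, so the trinomial is (4m - 3y)^2.
Hence 16m^2 - 24my + 9y^2 ≥ 0.

(4m - 3y)^2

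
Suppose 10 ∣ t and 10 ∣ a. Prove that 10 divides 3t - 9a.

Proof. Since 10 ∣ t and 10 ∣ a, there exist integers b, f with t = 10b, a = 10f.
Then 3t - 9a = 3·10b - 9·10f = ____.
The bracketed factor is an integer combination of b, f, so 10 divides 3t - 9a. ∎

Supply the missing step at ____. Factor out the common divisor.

10(3b - 9f)

Pull the common 10 out of every term: 3·10b - 9·10f = 10(3b - 9f).
3b - 9f is an integer, which exhibits the divisibility.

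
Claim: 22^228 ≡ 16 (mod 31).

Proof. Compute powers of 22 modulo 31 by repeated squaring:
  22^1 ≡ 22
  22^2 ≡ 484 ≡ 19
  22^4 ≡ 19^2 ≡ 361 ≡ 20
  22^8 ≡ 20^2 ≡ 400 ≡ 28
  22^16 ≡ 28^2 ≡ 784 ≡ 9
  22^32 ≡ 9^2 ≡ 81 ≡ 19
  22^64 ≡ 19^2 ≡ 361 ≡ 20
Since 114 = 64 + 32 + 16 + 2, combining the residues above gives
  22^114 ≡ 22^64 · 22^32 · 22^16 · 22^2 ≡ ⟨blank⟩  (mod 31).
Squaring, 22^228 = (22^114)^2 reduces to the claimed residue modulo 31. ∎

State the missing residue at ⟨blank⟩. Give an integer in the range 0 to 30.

22^64 · 22^32 · 22^16 · 22^2 ≡ 20 · 19 · 9 · 19 = 64980.
64980 mod 31 = 4, so 22^114 ≡ 4 (mod 31).

4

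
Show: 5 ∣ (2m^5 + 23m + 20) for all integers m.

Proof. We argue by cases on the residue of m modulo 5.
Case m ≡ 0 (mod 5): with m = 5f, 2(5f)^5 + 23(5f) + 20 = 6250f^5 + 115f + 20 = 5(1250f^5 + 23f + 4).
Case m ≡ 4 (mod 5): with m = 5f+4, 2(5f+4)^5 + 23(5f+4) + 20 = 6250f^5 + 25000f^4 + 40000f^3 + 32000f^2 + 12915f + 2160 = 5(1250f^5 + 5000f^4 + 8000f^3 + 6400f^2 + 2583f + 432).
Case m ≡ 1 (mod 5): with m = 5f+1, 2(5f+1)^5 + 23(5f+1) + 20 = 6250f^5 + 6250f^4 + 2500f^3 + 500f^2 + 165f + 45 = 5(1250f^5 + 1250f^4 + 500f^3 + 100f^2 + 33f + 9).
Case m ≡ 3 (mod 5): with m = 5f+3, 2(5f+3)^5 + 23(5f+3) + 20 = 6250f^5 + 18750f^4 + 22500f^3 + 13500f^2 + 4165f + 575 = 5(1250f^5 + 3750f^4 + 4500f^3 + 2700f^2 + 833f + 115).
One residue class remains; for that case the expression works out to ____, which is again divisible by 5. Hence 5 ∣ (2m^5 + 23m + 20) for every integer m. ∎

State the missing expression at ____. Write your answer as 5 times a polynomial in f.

The residues treated are {0, 4, 1, 3}, so the missing case is m ≡ 2 (mod 5); write m = 5f+2.
Then 2(5f+2)^5 + 23(5f+2) + 20 = 6250f^5 + 12500f^4 + 10000f^3 + 4000f^2 + 915f + 130 = 5(1250f^5 + 2500f^4 + 2000f^3 + 800f^2 + 183f + 26).

5(1250f^5 + 2500f^4 + 2000f^3 + 800f^2 + 183f + 26)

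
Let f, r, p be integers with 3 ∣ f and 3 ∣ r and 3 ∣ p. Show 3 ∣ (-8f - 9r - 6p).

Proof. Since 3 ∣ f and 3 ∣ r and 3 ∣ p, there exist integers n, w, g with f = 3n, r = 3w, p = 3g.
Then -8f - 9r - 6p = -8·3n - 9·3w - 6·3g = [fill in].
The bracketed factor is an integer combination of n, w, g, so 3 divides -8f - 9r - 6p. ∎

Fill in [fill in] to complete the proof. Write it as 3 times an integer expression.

3(-6g - 8n - 9w)

Pull the common 3 out of every term: -8·3n - 9·3w - 6·3g = 3(-6g - 8n - 9w).
-6g - 8n - 9w is an integer, which exhibits the divisibility.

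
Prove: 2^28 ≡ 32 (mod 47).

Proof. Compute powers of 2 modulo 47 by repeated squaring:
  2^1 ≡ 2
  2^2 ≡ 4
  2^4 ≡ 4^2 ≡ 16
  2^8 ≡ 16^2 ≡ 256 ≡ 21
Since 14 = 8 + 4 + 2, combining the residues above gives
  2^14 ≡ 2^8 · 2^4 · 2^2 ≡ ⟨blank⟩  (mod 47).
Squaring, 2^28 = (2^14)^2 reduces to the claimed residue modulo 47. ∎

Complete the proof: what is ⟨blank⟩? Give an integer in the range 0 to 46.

Multiply the listed residues: 21 · 16 · 4 = 336 → 1344.
Reducing modulo 47: 1344 = 28·47 + 28, so 2^14 ≡ 28.

28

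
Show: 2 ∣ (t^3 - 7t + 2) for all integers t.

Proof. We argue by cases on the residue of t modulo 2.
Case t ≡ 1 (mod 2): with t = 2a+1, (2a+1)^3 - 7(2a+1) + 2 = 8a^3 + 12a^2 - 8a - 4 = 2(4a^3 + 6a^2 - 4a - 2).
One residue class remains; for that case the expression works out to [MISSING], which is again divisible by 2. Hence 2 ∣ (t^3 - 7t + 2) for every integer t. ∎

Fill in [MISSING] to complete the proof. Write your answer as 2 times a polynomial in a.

Only t ≡ 0 (mod 2) is unaccounted for. Put t = 2a:
(2a)^3 - 7(2a) + 2 expands to 8a^3 - 14a + 2,
and factoring out 2 leaves 2(4a^3 - 7a + 1).

2(4a^3 - 7a + 1)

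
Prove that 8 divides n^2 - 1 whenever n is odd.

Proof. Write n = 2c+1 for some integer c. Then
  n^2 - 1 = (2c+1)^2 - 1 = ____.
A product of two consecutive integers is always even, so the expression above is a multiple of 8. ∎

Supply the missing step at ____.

4c(c + 1)

(2c+1)^2 - 1 = 4c^2 + 4c + 1 - 1 = 4c^2 + 4c = 4c(c+1).
Since c and c+1 are consecutive, c(c+1) is even, and 4·(even) is a multiple of 8.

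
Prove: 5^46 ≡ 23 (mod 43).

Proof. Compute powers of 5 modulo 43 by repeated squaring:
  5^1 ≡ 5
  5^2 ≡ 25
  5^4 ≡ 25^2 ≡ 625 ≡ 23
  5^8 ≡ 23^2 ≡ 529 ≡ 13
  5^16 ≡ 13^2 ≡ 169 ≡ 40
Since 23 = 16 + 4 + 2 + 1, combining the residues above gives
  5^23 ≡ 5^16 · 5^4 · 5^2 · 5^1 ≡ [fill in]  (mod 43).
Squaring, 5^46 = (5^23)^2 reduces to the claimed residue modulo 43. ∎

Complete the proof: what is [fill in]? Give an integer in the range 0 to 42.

18

Multiply the listed residues: 40 · 23 · 25 · 5 = 920 → 23000 → 115000.
Reducing modulo 43: 115000 = 2674·43 + 18, so 5^23 ≡ 18.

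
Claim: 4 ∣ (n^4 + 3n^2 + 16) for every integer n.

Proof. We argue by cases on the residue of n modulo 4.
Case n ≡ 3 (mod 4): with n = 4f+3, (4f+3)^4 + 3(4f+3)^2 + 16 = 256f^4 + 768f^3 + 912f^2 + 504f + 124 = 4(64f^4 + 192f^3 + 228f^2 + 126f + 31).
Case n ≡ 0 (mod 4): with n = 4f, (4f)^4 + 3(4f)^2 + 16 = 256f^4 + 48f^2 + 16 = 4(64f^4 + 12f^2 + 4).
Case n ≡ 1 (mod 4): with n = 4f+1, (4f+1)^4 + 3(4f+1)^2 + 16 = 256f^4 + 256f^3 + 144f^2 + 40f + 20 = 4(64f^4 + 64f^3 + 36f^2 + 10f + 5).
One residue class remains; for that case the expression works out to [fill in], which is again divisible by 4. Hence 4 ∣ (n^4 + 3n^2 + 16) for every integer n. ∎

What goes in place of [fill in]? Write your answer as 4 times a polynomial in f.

4(64f^4 + 128f^3 + 108f^2 + 44f + 11)

Only n ≡ 2 (mod 4) is unaccounted for. Put n = 4f+2:
(4f+2)^4 + 3(4f+2)^2 + 16 expands to 256f^4 + 512f^3 + 432f^2 + 176f + 44,
and factoring out 4 leaves 4(64f^4 + 128f^3 + 108f^2 + 44f + 11).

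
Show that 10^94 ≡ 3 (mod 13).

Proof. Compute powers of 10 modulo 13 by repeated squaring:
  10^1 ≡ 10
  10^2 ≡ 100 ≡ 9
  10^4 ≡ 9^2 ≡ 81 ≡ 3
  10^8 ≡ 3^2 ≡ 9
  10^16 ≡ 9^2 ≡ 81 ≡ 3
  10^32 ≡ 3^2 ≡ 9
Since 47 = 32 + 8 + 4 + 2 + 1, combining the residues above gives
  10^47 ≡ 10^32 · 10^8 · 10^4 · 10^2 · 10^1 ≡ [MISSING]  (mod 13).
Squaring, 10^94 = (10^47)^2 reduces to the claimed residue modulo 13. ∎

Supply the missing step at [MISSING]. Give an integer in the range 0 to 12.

10^32 · 10^8 · 10^4 · 10^2 · 10^1 ≡ 9 · 9 · 3 · 9 · 10 = 21870.
21870 mod 13 = 4, so 10^47 ≡ 4 (mod 13).

4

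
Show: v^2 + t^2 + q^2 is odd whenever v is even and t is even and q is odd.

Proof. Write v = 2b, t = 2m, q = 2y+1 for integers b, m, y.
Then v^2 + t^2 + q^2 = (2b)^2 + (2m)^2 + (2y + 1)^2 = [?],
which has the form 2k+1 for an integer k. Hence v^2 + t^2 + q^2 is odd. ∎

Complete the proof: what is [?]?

2(2b^2 + 2m^2 + 2y^2 + 2y) + 1

(2b)^2 + (2m)^2 + (2y + 1)^2 = 4b^2 + 4m^2 + 4y^2 + 4y + 1
= 2(2b^2 + 2m^2 + 2y^2 + 2y) + 1.
Since 2b^2 + 2m^2 + 2y^2 + 2y is an integer, the sum of squares is of the form 2k+1 for an integer k.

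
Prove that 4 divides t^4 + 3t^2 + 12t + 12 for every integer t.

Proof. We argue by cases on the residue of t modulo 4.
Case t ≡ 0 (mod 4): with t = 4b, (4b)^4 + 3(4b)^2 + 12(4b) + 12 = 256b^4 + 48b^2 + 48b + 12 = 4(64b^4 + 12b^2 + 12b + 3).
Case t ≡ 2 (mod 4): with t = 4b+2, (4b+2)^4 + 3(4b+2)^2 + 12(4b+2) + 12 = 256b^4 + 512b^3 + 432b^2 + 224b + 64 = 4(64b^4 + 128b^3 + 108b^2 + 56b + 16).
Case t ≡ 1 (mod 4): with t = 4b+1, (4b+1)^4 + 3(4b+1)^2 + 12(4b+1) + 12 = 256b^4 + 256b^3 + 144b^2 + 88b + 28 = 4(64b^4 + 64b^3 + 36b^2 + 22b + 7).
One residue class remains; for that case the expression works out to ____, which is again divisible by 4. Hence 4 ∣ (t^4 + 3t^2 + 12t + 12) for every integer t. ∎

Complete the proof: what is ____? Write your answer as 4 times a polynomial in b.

4(64b^4 + 192b^3 + 228b^2 + 138b + 39)

The residues treated are {0, 2, 1}, so the missing case is t ≡ 3 (mod 4); write t = 4b+3.
Then (4b+3)^4 + 3(4b+3)^2 + 12(4b+3) + 12 = 256b^4 + 768b^3 + 912b^2 + 552b + 156 = 4(64b^4 + 192b^3 + 228b^2 + 138b + 39).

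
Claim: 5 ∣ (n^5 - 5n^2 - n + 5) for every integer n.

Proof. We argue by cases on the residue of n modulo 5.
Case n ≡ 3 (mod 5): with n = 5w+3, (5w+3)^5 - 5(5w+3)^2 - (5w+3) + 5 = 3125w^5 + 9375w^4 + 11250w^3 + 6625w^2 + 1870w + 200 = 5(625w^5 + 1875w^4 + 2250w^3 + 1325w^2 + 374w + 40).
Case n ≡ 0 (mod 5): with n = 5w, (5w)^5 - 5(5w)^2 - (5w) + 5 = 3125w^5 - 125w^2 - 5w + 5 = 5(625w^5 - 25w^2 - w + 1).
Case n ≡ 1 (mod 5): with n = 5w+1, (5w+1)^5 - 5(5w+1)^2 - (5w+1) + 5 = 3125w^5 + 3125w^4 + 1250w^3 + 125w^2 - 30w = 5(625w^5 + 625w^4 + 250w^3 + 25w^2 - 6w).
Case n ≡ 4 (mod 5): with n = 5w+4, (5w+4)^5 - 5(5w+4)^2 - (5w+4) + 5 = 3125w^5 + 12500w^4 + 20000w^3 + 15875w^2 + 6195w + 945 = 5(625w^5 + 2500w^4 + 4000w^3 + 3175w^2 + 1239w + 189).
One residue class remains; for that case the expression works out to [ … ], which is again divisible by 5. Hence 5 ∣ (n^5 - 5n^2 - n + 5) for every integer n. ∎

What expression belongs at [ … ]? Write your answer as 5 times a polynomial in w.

The residues treated are {3, 0, 1, 4}, so the missing case is n ≡ 2 (mod 5); write n = 5w+2.
Then (5w+2)^5 - 5(5w+2)^2 - (5w+2) + 5 = 3125w^5 + 6250w^4 + 5000w^3 + 1875w^2 + 295w + 15 = 5(625w^5 + 1250w^4 + 1000w^3 + 375w^2 + 59w + 3).

5(625w^5 + 1250w^4 + 1000w^3 + 375w^2 + 59w + 3)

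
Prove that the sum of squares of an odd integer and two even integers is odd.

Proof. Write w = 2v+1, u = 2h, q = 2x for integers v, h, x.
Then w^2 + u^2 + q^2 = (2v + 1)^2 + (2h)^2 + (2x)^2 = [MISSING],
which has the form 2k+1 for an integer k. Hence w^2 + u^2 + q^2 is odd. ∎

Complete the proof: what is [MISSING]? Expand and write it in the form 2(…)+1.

(2v + 1)^2 + (2h)^2 + (2x)^2 = 4h^2 + 4v^2 + 4v + 4x^2 + 1
= 2(2h^2 + 2v^2 + 2v + 2x^2) + 1.
Since 2h^2 + 2v^2 + 2v + 2x^2 is an integer, the sum of squares is of the form 2k+1 for an integer k.

2(2h^2 + 2v^2 + 2v + 2x^2) + 1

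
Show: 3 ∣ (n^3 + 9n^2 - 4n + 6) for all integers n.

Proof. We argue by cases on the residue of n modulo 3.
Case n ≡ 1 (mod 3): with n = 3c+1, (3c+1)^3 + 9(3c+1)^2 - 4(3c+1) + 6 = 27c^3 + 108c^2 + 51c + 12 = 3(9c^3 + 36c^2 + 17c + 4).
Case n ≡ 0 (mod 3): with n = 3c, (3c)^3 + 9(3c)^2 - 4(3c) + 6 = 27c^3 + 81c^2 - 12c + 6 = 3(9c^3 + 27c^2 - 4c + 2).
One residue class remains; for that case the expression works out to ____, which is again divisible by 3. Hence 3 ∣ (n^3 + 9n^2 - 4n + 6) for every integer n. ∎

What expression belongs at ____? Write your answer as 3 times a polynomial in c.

3(9c^3 + 45c^2 + 44c + 14)

Only n ≡ 2 (mod 3) is unaccounted for. Put n = 3c+2:
(3c+2)^3 + 9(3c+2)^2 - 4(3c+2) + 6 expands to 27c^3 + 135c^2 + 132c + 42,
and factoring out 3 leaves 3(9c^3 + 45c^2 + 44c + 14).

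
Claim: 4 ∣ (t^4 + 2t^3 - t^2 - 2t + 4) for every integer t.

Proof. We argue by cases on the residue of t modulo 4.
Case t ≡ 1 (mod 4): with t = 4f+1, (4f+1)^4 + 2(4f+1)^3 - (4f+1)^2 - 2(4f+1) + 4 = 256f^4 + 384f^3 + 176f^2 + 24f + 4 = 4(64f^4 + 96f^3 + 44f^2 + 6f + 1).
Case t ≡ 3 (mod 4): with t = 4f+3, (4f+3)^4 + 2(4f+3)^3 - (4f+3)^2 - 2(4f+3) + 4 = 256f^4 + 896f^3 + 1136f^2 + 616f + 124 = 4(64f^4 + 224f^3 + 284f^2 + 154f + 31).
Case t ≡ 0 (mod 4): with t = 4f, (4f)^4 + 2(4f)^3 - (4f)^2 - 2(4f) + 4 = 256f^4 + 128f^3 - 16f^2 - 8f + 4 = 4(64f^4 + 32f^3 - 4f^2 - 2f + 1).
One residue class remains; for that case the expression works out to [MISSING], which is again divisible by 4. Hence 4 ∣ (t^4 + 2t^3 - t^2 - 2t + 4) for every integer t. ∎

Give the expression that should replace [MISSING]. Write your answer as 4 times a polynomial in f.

4(64f^4 + 160f^3 + 140f^2 + 50f + 7)

Only t ≡ 2 (mod 4) is unaccounted for. Put t = 4f+2:
(4f+2)^4 + 2(4f+2)^3 - (4f+2)^2 - 2(4f+2) + 4 expands to 256f^4 + 640f^3 + 560f^2 + 200f + 28,
and factoring out 4 leaves 4(64f^4 + 160f^3 + 140f^2 + 50f + 7).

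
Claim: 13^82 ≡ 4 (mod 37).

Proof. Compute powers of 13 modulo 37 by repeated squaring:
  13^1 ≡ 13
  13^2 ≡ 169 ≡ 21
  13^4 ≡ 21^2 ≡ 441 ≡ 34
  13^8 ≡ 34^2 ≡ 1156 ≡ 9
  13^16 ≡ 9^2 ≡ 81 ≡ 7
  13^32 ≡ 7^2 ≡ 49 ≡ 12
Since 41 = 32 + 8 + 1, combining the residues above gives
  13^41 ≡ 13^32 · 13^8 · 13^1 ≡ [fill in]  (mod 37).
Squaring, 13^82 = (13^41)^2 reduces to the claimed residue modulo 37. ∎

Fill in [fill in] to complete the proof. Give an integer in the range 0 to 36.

13^32 · 13^8 · 13^1 ≡ 12 · 9 · 13 = 1404.
1404 mod 37 = 35, so 13^41 ≡ 35 (mod 37).

35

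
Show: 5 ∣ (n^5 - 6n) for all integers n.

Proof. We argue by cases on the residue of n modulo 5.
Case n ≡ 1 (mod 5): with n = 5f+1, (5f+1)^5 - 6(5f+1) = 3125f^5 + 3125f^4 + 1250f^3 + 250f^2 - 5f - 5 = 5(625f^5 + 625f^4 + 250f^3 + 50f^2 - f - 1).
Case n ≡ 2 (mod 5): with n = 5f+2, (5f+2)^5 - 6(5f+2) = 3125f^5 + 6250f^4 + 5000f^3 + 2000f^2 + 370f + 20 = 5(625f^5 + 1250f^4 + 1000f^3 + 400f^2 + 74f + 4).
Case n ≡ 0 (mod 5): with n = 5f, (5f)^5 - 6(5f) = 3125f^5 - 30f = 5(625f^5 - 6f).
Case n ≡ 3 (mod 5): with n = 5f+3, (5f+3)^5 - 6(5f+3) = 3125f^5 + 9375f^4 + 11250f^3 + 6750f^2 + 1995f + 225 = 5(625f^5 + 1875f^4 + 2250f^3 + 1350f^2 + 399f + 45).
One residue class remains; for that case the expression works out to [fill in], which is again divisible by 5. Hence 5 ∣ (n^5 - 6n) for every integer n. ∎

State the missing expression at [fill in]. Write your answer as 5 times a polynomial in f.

5(625f^5 + 2500f^4 + 4000f^3 + 3200f^2 + 1274f + 200)

The residues treated are {1, 2, 0, 3}, so the missing case is n ≡ 4 (mod 5); write n = 5f+4.
Then (5f+4)^5 - 6(5f+4) = 3125f^5 + 12500f^4 + 20000f^3 + 16000f^2 + 6370f + 1000 = 5(625f^5 + 2500f^4 + 4000f^3 + 3200f^2 + 1274f + 200).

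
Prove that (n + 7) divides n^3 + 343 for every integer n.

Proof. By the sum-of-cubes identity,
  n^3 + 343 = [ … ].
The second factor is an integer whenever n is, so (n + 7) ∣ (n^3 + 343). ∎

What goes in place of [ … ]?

(n + 7)(n^2 - 7n + 49)

Polynomial division of n^3 + 343 by n + 7 leaves remainder 0 and quotient n^2 - 7n + 49.
Hence n^3 + 343 = (n + 7)(n^2 - 7n + 49).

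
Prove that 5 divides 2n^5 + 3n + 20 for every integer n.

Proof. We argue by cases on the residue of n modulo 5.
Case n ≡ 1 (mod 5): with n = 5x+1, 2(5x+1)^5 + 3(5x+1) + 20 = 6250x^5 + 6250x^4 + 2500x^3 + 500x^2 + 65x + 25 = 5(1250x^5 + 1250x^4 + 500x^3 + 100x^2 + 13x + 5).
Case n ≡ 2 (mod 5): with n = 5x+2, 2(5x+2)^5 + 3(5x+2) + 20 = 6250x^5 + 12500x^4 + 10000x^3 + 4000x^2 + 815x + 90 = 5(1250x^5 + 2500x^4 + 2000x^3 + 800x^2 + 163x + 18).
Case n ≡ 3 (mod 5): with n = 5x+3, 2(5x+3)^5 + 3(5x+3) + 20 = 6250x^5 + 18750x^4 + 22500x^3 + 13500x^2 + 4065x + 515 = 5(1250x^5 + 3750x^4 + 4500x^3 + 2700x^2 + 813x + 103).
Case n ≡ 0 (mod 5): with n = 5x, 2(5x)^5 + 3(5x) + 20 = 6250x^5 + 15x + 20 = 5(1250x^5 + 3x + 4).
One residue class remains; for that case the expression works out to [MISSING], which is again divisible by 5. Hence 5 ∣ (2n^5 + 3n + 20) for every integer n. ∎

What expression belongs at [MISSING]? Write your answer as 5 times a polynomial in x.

The residues treated are {1, 2, 3, 0}, so the missing case is n ≡ 4 (mod 5); write n = 5x+4.
Then 2(5x+4)^5 + 3(5x+4) + 20 = 6250x^5 + 25000x^4 + 40000x^3 + 32000x^2 + 12815x + 2080 = 5(1250x^5 + 5000x^4 + 8000x^3 + 6400x^2 + 2563x + 416).

5(1250x^5 + 5000x^4 + 8000x^3 + 6400x^2 + 2563x + 416)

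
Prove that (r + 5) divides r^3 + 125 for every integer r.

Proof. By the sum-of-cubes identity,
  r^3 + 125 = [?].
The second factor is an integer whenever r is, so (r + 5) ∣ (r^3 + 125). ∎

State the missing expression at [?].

(r + 5)(r^2 - 5r + 25)

a^3 + b^3 = (a + b)(a^2 - ab + b^2). With a = r, b = 5:
r^3 + 125 = (r + 5)(r^2 - 5r + 25).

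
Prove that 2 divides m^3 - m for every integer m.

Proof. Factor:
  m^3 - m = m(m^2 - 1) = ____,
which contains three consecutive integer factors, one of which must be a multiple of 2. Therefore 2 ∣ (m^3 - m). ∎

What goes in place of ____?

(m - 1)m(m + 1)

m(m^2 - 1) = m(m - 1)(m + 1) = (m - 1)m(m + 1).
These three factors are consecutive integers, so their product is divisible by 2.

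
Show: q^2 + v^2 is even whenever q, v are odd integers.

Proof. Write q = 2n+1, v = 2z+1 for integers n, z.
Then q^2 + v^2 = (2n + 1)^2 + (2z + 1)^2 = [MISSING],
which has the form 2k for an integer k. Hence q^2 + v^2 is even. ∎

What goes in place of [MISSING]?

2(2n^2 + 2n + 2z^2 + 2z + 1)

Expanding: (2n + 1)^2 + (2z + 1)^2 = 4n^2 + 4n + 4z^2 + 4z + 2.
Every term is even; pulling out the factor of 2 gives 2(2n^2 + 2n + 2z^2 + 2z + 1).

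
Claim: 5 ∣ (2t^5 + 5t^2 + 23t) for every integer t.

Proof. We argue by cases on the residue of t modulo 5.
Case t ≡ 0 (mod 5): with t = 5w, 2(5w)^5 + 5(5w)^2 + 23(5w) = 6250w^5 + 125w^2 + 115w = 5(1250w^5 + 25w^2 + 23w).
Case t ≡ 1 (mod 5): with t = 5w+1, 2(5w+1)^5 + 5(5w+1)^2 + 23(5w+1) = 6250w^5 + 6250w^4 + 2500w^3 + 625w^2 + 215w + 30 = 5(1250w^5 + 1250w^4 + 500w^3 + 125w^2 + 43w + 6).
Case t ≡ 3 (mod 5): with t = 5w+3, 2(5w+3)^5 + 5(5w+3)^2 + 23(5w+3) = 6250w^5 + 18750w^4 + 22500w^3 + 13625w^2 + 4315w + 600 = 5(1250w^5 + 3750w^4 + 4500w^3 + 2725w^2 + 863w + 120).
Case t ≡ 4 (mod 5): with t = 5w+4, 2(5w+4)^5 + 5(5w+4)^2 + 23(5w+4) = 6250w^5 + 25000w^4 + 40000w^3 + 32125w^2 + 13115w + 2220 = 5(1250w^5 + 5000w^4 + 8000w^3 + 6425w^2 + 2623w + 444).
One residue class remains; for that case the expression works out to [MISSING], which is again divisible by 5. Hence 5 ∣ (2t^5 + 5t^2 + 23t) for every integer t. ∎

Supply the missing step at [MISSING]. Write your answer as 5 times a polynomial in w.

5(1250w^5 + 2500w^4 + 2000w^3 + 825w^2 + 203w + 26)

Only t ≡ 2 (mod 5) is unaccounted for. Put t = 5w+2:
2(5w+2)^5 + 5(5w+2)^2 + 23(5w+2) expands to 6250w^5 + 12500w^4 + 10000w^3 + 4125w^2 + 1015w + 130,
and factoring out 5 leaves 5(1250w^5 + 2500w^4 + 2000w^3 + 825w^2 + 203w + 26).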